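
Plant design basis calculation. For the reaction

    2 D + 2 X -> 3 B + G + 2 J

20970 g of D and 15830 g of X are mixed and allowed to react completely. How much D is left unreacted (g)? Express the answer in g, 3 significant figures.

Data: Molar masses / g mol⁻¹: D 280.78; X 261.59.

n(D) = 20970 / 280.78 = 74.68 mol
n(X) = 15830 / 261.59 = 60.51 mol
n/ν for D = 74.68/2 = 37.34
n/ν for X = 60.51/2 = 30.26
Smallest n/ν is X → limiting reagent.
D consumed = (2/2) × 60.51 = 60.51 mol
D remaining = 74.68 − 60.51 = 14.17 mol
mass = 14.17 × 280.78 = 3979 g

3980 g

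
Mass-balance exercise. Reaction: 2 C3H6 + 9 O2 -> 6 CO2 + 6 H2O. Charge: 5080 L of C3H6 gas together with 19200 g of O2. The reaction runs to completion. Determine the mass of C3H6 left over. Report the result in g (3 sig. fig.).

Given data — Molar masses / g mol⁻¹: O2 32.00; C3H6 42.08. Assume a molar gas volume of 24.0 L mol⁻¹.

n(C3H6) = 5080 / 24.0 = 211.7 mol
n(O2) = 19200 / 32.00 = 600.0 mol
n/ν → C3H6: 105.9, O2: 66.67; O2 is limiting.
C3H6 consumed = (2/9) × 600.0 = 133.3 mol
C3H6 remaining = 211.7 − 133.3 = 78.40 mol
mass = 78.40 × 42.08 = 3299 g

3300 g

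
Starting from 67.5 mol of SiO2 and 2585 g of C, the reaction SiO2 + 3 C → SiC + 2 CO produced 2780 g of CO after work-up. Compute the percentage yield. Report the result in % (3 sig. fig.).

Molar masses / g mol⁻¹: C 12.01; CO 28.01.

n(SiO2) = 67.50 mol
n(C) = 2585 / 12.01 = 215.2 mol
n/ν for SiO2 = 67.50/1 = 67.50
n/ν for C = 215.2/3 = 71.73
Smallest n/ν is SiO2 → limiting reagent.
theoretical n(CO) = (2/1) × 67.50 = 135.0 mol → 3781 g
% yield = 2780 / 3781 × 100 = 73.53 %

73.5 %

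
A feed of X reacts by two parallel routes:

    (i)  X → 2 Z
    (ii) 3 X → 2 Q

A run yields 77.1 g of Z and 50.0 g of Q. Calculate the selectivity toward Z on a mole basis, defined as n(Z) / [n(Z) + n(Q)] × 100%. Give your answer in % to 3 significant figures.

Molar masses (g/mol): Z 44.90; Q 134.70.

82.2 %

n(Z) = 77.1 / 44.90 = 1.717 mol
n(Q) = 50.0 / 134.70 = 0.3712 mol
selectivity = 1.717/(1.717+0.3712) × 100 = 82.22 %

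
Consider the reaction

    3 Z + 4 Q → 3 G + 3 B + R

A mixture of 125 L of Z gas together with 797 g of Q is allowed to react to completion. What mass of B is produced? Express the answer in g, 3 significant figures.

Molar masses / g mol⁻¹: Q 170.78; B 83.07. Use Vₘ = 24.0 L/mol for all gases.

n(Z) = 125.0 / 24.0 = 5.208 mol
n(Q) = 797.0 / 170.78 = 4.667 mol
n/ν → Z: 1.736, Q: 1.167; Q is limiting.
n(B) = (3/4) × 4.667 = 3.500 mol
mass = 3.500 × 83.07 = 290.7 g

291 g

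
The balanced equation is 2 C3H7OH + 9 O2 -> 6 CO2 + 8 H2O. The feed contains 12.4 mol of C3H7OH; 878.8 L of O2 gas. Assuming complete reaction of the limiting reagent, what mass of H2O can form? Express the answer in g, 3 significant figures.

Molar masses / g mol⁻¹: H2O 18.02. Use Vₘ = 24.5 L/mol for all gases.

n(C3H7OH) = 12.40 mol
n(O2) = 878.8 / 24.5 = 35.87 mol
n/ν → C3H7OH: 6.200, O2: 3.986; O2 is limiting.
n(H2O) = (8/9) × 35.87 = 31.88 mol
mass = 31.88 × 18.02 = 574.5 g

575 g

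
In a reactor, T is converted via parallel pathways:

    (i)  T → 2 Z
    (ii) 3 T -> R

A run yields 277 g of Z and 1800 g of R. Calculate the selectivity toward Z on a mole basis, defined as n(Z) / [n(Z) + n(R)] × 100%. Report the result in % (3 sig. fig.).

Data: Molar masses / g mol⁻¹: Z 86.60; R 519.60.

48.0 %

n(Z) = 277 / 86.60 = 3.199 mol
n(R) = 1800 / 519.60 = 3.464 mol
selectivity = 3.199/(3.199+3.464) × 100 = 48.01 %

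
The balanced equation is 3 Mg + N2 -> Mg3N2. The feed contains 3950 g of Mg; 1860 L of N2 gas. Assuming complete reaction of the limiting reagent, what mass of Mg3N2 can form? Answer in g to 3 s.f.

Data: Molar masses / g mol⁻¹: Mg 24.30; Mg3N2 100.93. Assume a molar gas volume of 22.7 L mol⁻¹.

n(Mg) = 3950 / 24.30 = 162.6 mol
n(N2) = 1860 / 22.7 = 81.94 mol
n/ν for Mg = 162.6/3 = 54.20
n/ν for N2 = 81.94/1 = 81.94
Smallest n/ν is Mg → limiting reagent.
n(Mg3N2) = (1/3) × 162.6 = 54.20 mol
mass = 54.20 × 100.93 = 5470 g

5470 g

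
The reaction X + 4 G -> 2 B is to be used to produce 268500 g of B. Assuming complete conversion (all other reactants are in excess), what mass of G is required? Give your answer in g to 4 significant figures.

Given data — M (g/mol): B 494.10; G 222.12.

241400 g

n(B) = 268500 / 494.10 = 543.4 mol
n(G) = (4/2) × 543.4 = 1087 mol
mass = 1087 × 222.12 = 241400 g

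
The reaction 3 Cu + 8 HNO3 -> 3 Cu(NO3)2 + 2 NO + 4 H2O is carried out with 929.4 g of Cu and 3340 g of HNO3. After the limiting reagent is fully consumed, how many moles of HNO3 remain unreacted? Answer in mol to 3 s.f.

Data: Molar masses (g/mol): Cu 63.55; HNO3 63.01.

n(Cu) = 929.4 / 63.55 = 14.62 mol
n(HNO3) = 3340 / 63.01 = 53.01 mol
n/ν for Cu = 14.62/3 = 4.873
n/ν for HNO3 = 53.01/8 = 6.626
Smallest n/ν is Cu → limiting reagent.
HNO3 consumed = (8/3) × 14.62 = 38.99 mol
HNO3 remaining = 53.01 − 38.99 = 14.02 mol

14.0 mol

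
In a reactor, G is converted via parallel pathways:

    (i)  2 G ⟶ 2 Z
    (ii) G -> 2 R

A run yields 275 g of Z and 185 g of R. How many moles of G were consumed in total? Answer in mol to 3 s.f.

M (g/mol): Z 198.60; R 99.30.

2.32 mol

n(Z) = 275 / 198.60 = 1.385 mol
n(R) = 185 / 99.30 = 1.863 mol
n(G) via (i) = (2/2)×1.385 = 1.385 mol
n(G) via (ii) = (1/2)×1.863 = 0.9315 mol
total n(G) = 1.385 + 0.9315 = 2.317 mol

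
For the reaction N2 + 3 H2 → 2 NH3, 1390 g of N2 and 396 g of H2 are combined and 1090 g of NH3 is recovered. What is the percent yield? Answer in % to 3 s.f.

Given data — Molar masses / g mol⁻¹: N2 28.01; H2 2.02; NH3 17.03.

n(N2) = 1390 / 28.01 = 49.63 mol
n(H2) = 396.0 / 2.02 = 196.0 mol
n/ν for N2 = 49.63/1 = 49.63
n/ν for H2 = 196.0/3 = 65.33
Smallest n/ν is N2 → limiting reagent.
theoretical n(NH3) = (2/1) × 49.63 = 99.26 mol → 1690 g
% yield = 1090 / 1690 × 100 = 64.50 %

64.5 %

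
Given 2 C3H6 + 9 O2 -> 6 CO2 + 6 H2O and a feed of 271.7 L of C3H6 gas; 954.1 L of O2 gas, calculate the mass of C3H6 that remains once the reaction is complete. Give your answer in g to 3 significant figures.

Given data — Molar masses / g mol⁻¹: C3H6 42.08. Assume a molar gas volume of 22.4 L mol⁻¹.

112 g

n(C3H6) = 271.7 / 22.4 = 12.13 mol
n(O2) = 954.1 / 22.4 = 42.59 mol
n/ν → C3H6: 6.065, O2: 4.732; O2 is limiting.
C3H6 consumed = (2/9) × 42.59 = 9.464 mol
C3H6 remaining = 12.13 − 9.464 = 2.666 mol
mass = 2.666 × 42.08 = 112.2 g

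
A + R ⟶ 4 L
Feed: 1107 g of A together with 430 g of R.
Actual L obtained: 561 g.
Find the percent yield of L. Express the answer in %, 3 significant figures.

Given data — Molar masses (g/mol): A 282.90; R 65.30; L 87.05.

n(A) = 1107 / 282.90 = 3.913 mol
n(R) = 430.0 / 65.30 = 6.585 mol
n/ν → A: 3.913, R: 6.585; A is limiting.
theoretical n(L) = (4/1) × 3.913 = 15.65 mol → 1362 g
% yield = 561 / 1362 × 100 = 41.19 %

41.2 %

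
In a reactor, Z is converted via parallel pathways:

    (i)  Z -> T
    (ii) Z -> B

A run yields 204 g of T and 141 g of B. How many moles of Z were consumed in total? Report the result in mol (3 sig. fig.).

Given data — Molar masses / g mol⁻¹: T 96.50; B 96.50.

3.58 mol

n(T) = 204 / 96.50 = 2.114 mol
n(B) = 141 / 96.50 = 1.461 mol
n(Z) via (i) = (1/1)×2.114 = 2.114 mol
n(Z) via (ii) = (1/1)×1.461 = 1.461 mol
total n(Z) = 2.114 + 1.461 = 3.575 mol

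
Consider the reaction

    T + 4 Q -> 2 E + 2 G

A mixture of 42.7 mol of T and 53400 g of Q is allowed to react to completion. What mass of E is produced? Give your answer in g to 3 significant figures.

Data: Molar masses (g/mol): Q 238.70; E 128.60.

n(T) = 42.70 mol
n(Q) = 53400 / 238.70 = 223.7 mol
n/ν → T: 42.70, Q: 55.93; T is limiting.
n(E) = (2/1) × 42.70 = 85.40 mol
mass = 85.40 × 128.60 = 10980 g

11000 g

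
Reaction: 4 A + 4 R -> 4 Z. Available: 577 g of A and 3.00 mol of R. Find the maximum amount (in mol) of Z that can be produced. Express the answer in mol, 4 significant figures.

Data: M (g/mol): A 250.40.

n(A) = 577.0 / 250.40 = 2.304 mol
n(R) = 3.000 mol
n/ν for A = 2.304/4 = 0.5760
n/ν for R = 3.000/4 = 0.7500
Smallest n/ν is A → limiting reagent.
n(Z) = (4/4) × 2.304 = 2.304 mol

2.304 mol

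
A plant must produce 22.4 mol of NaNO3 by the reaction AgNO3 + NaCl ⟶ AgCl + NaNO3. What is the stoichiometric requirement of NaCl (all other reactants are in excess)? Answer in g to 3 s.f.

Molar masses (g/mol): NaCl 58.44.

1310 g

n(NaNO3) = 22.40 mol
n(NaCl) = (1/1) × 22.40 = 22.40 mol
mass = 22.40 × 58.44 = 1309 g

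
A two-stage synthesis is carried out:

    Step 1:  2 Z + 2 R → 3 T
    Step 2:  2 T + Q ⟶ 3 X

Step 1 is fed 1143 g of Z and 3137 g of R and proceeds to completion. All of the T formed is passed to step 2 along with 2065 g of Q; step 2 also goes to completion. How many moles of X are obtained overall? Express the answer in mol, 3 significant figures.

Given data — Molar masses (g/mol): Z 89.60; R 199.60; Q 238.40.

Step 1:
n(Z) = 1143 / 89.60 = 12.76 mol
n(R) = 3137 / 199.60 = 15.72 mol
n/ν for Z = 12.76/2 = 6.380
n/ν for R = 15.72/2 = 7.860
Smallest n/ν is Z → limiting reagent.
n(T) produced = (3/2) × 12.76 = 19.14 mol
Step 2:
n(T) available = 19.14 mol
n(Q) = 2065 / 238.40 = 8.662 mol
n/ν for T = 19.14/2 = 9.570
n/ν for Q = 8.662/1 = 8.662
Smallest n/ν is Q → limiting reagent.
n(X) = (3/1) × 8.662 = 25.99 mol

26.0 mol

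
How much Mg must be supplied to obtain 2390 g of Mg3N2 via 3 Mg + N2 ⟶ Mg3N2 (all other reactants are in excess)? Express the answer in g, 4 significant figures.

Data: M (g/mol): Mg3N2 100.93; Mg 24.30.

n(Mg3N2) = 2390 / 100.93 = 23.68 mol
n(Mg) = (3/1) × 23.68 = 71.04 mol
mass = 71.04 × 24.30 = 1726 g

1726 g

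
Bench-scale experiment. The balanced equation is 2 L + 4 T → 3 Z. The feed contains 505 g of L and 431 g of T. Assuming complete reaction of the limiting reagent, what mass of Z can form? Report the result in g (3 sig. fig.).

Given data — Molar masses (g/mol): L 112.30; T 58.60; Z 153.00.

n(L) = 505.0 / 112.30 = 4.497 mol
n(T) = 431.0 / 58.60 = 7.355 mol
n/ν for L = 4.497/2 = 2.249
n/ν for T = 7.355/4 = 1.839
Smallest n/ν is T → limiting reagent.
n(Z) = (3/4) × 7.355 = 5.516 mol
mass = 5.516 × 153.00 = 843.9 g

844 g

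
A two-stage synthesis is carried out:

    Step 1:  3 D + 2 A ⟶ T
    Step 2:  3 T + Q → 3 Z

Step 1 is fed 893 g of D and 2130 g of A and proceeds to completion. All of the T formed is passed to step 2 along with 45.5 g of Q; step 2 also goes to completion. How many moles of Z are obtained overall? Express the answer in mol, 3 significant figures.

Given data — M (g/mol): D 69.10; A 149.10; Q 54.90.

2.49 mol

Step 1:
n(D) = 893.0 / 69.10 = 12.92 mol
n(A) = 2130 / 149.10 = 14.29 mol
n/ν → D: 4.307, A: 7.145; D is limiting.
n(T) produced = (1/3) × 12.92 = 4.307 mol
Step 2:
n(T) available = 4.307 mol
n(Q) = 45.50 / 54.90 = 0.8288 mol
n/ν → T: 1.436, Q: 0.8288; Q is limiting.
n(Z) = (3/1) × 0.8288 = 2.486 mol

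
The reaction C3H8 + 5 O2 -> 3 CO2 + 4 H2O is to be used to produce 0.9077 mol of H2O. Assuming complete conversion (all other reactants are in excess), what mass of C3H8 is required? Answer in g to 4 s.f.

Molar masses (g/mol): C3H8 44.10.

10.01 g

n(H2O) = 0.9077 mol
n(C3H8) = (1/4) × 0.9077 = 0.2269 mol
mass = 0.2269 × 44.10 = 10.01 g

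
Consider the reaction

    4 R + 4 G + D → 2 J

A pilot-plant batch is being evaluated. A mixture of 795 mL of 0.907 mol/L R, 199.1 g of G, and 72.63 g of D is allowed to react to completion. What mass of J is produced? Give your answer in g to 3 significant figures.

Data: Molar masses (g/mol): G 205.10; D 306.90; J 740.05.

n(R) = 0.907 × 795.0/1000 = 0.7211 mol
n(G) = 199.1 / 205.10 = 0.9707 mol
n(D) = 72.63 / 306.90 = 0.2367 mol
n/ν for R = 0.7211/4 = 0.1803
n/ν for G = 0.9707/4 = 0.2427
n/ν for D = 0.2367/1 = 0.2367
Smallest n/ν is R → limiting reagent.
n(J) = (2/4) × 0.7211 = 0.3606 mol
mass = 0.3606 × 740.05 = 266.9 g

267 g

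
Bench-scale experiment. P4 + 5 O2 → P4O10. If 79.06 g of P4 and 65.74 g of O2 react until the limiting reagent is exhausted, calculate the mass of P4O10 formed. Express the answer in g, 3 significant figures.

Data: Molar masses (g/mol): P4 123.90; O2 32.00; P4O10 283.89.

117 g

n(P4) = 79.06 / 123.90 = 0.6381 mol
n(O2) = 65.74 / 32.00 = 2.054 mol
n/ν → P4: 0.6381, O2: 0.4108; O2 is limiting.
n(P4O10) = (1/5) × 2.054 = 0.4108 mol
mass = 0.4108 × 283.89 = 116.6 g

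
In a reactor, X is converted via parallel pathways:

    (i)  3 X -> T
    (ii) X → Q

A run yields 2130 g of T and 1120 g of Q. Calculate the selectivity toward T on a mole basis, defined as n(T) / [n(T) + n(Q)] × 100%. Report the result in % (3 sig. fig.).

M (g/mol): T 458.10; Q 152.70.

n(T) = 2130 / 458.10 = 4.650 mol
n(Q) = 1120 / 152.70 = 7.335 mol
selectivity = 4.650/(4.650+7.335) × 100 = 38.80 %

38.8 %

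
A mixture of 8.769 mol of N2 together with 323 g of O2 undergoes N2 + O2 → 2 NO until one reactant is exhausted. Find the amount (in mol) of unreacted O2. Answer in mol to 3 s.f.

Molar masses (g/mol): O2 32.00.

n(N2) = 8.769 mol
n(O2) = 323.0 / 32.00 = 10.09 mol
n/ν → N2: 8.769, O2: 10.09; N2 is limiting.
O2 consumed = (1/1) × 8.769 = 8.769 mol
O2 remaining = 10.09 − 8.769 = 1.321 mol

1.32 mol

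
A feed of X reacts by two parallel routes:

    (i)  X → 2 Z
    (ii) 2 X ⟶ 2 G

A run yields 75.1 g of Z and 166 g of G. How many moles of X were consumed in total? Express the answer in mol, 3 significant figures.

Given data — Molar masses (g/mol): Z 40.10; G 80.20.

3.01 mol

n(Z) = 75.1 / 40.10 = 1.873 mol
n(G) = 166 / 80.20 = 2.070 mol
n(X) via (i) = (1/2)×1.873 = 0.9365 mol
n(X) via (ii) = (2/2)×2.070 = 2.070 mol
total n(X) = 0.9365 + 2.070 = 3.007 mol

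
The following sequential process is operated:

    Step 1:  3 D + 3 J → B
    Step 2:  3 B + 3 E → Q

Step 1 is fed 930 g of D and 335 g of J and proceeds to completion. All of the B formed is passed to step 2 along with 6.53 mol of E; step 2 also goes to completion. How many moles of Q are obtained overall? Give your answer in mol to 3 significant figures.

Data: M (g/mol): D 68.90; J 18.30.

Step 1:
n(D) = 930.0 / 68.90 = 13.50 mol
n(J) = 335.0 / 18.30 = 18.31 mol
n/ν for D = 13.50/3 = 4.500
n/ν for J = 18.31/3 = 6.103
Smallest n/ν is D → limiting reagent.
n(B) produced = (1/3) × 13.50 = 4.500 mol
Step 2:
n(B) available = 4.500 mol
n(E) = 6.530 mol
n/ν for B = 4.500/3 = 1.500
n/ν for E = 6.530/3 = 2.177
Smallest n/ν is B → limiting reagent.
n(Q) = (1/3) × 4.500 = 1.500 mol

1.50 mol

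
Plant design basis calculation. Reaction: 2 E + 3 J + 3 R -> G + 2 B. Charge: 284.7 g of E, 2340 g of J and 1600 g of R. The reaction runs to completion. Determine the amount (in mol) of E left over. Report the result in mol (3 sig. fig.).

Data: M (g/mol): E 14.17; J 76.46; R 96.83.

n(E) = 284.7 / 14.17 = 20.09 mol
n(J) = 2340 / 76.46 = 30.60 mol
n(R) = 1600 / 96.83 = 16.52 mol
n/ν → E: 10.05, J: 10.20, R: 5.507; R is limiting.
E consumed = (2/3) × 16.52 = 11.01 mol
E remaining = 20.09 − 11.01 = 9.080 mol

9.08 mol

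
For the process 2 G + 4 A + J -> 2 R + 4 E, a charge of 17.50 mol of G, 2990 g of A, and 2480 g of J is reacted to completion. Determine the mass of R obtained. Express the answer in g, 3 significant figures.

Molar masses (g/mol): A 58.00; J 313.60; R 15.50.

245 g

n(G) = 17.50 mol
n(A) = 2990 / 58.00 = 51.55 mol
n(J) = 2480 / 313.60 = 7.908 mol
n/ν for G = 17.50/2 = 8.750
n/ν for A = 51.55/4 = 12.89
n/ν for J = 7.908/1 = 7.908
Smallest n/ν is J → limiting reagent.
n(R) = (2/1) × 7.908 = 15.82 mol
mass = 15.82 × 15.50 = 245.2 g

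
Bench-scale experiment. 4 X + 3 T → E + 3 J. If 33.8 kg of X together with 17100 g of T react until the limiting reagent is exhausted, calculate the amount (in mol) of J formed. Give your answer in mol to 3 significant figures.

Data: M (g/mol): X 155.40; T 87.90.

n(X) = 33.80×1000 / 155.40 = 217.5 mol
n(T) = 17100 / 87.90 = 194.5 mol
n/ν for X = 217.5/4 = 54.38
n/ν for T = 194.5/3 = 64.83
Smallest n/ν is X → limiting reagent.
n(J) = (3/4) × 217.5 = 163.1 mol

163 mol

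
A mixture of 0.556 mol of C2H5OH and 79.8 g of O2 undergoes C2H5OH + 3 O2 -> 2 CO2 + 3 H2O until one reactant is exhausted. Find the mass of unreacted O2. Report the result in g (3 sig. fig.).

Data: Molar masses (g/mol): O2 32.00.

n(C2H5OH) = 0.5560 mol
n(O2) = 79.80 / 32.00 = 2.494 mol
n/ν → C2H5OH: 0.5560, O2: 0.8313; C2H5OH is limiting.
O2 consumed = (3/1) × 0.5560 = 1.668 mol
O2 remaining = 2.494 − 1.668 = 0.8260 mol
mass = 0.8260 × 32.00 = 26.43 g

26.4 g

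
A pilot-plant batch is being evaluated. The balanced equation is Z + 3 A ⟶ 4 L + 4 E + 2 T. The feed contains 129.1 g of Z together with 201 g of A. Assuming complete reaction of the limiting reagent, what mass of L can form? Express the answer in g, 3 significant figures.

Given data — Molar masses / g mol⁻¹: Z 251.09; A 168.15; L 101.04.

161 g

n(Z) = 129.1 / 251.09 = 0.5142 mol
n(A) = 201.0 / 168.15 = 1.195 mol
n/ν → Z: 0.5142, A: 0.3983; A is limiting.
n(L) = (4/3) × 1.195 = 1.593 mol
mass = 1.593 × 101.04 = 161.0 g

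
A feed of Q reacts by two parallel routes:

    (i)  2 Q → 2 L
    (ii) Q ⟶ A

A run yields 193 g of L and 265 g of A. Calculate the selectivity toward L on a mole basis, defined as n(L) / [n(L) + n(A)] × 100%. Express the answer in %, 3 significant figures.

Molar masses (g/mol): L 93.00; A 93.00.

42.1 %

n(L) = 193 / 93.00 = 2.075 mol
n(A) = 265 / 93.00 = 2.849 mol
selectivity = 2.075/(2.075+2.849) × 100 = 42.14 %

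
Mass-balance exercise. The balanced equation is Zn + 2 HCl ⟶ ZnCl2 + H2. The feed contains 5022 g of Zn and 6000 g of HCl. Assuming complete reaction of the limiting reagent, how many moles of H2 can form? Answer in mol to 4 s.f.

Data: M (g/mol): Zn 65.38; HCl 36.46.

n(Zn) = 5022 / 65.38 = 76.81 mol
n(HCl) = 6000 / 36.46 = 164.6 mol
n/ν → Zn: 76.81, HCl: 82.30; Zn is limiting.
n(H2) = (1/1) × 76.81 = 76.81 mol

76.81 mol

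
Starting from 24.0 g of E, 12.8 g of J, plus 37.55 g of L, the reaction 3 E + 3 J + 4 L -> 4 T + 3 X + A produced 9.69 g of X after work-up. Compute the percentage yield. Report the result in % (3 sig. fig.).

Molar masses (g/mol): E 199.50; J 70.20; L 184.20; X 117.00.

68.8 %

n(E) = 24.00 / 199.50 = 0.1203 mol
n(J) = 12.80 / 70.20 = 0.1823 mol
n(L) = 37.55 / 184.20 = 0.2039 mol
n/ν for E = 0.1203/3 = 0.04010
n/ν for J = 0.1823/3 = 0.06077
n/ν for L = 0.2039/4 = 0.05098
Smallest n/ν is E → limiting reagent.
theoretical n(X) = (3/3) × 0.1203 = 0.1203 mol → 14.08 g
% yield = 9.69 / 14.08 × 100 = 68.82 %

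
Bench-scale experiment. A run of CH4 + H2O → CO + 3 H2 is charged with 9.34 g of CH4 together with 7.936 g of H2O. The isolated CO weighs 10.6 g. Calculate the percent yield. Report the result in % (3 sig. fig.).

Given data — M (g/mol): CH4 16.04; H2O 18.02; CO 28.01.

n(CH4) = 9.340 / 16.04 = 0.5823 mol
n(H2O) = 7.936 / 18.02 = 0.4404 mol
n/ν → CH4: 0.5823, H2O: 0.4404; H2O is limiting.
theoretical n(CO) = (1/1) × 0.4404 = 0.4404 mol → 12.34 g
% yield = 10.6 / 12.34 × 100 = 85.90 %

85.9 %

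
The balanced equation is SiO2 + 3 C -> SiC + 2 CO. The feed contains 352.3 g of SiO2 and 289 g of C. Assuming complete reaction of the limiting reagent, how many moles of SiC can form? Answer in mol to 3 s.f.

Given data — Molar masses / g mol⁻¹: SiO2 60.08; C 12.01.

n(SiO2) = 352.3 / 60.08 = 5.864 mol
n(C) = 289.0 / 12.01 = 24.06 mol
n/ν for SiO2 = 5.864/1 = 5.864
n/ν for C = 24.06/3 = 8.020
Smallest n/ν is SiO2 → limiting reagent.
n(SiC) = (1/1) × 5.864 = 5.864 mol

5.86 mol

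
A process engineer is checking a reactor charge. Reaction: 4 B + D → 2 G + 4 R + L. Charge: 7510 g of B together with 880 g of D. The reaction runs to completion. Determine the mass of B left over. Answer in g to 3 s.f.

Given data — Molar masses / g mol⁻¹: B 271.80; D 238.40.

n(B) = 7510 / 271.80 = 27.63 mol
n(D) = 880.0 / 238.40 = 3.691 mol
n/ν → B: 6.908, D: 3.691; D is limiting.
B consumed = (4/1) × 3.691 = 14.76 mol
B remaining = 27.63 − 14.76 = 12.87 mol
mass = 12.87 × 271.80 = 3498 g

3500 g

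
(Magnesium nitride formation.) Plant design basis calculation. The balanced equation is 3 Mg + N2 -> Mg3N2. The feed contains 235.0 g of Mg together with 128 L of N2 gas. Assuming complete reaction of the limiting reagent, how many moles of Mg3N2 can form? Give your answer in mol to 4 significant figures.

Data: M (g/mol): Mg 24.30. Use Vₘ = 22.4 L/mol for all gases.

n(Mg) = 235.0 / 24.30 = 9.671 mol
n(N2) = 128.0 / 22.4 = 5.714 mol
n/ν for Mg = 9.671/3 = 3.224
n/ν for N2 = 5.714/1 = 5.714
Smallest n/ν is Mg → limiting reagent.
n(Mg3N2) = (1/3) × 9.671 = 3.224 mol

3.224 mol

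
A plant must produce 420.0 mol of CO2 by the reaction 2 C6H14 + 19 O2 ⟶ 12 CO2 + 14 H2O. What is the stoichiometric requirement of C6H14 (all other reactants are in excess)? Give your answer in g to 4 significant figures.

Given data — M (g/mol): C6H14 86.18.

6033 g

n(CO2) = 420.0 mol
n(C6H14) = (2/12) × 420.0 = 70.00 mol
mass = 70.00 × 86.18 = 6033 g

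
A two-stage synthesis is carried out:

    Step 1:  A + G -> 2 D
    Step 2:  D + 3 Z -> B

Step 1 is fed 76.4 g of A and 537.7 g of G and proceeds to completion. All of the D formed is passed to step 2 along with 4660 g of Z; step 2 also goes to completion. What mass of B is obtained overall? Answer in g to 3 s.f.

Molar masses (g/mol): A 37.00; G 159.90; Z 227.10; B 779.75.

Step 1:
n(A) = 76.40 / 37.00 = 2.065 mol
n(G) = 537.7 / 159.90 = 3.363 mol
n/ν for A = 2.065/1 = 2.065
n/ν for G = 3.363/1 = 3.363
Smallest n/ν is A → limiting reagent.
n(D) produced = (2/1) × 2.065 = 4.130 mol
Step 2:
n(D) available = 4.130 mol
n(Z) = 4660 / 227.10 = 20.52 mol
n/ν for D = 4.130/1 = 4.130
n/ν for Z = 20.52/3 = 6.840
Smallest n/ν is D → limiting reagent.
n(B) = (1/1) × 4.130 = 4.130 mol
mass = 4.130 × 779.75 = 3220 g

3220 g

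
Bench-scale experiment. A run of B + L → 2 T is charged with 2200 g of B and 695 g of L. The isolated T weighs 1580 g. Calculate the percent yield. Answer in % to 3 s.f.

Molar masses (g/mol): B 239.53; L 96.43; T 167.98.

65.3 %

n(B) = 2200 / 239.53 = 9.185 mol
n(L) = 695.0 / 96.43 = 7.207 mol
n/ν → B: 9.185, L: 7.207; L is limiting.
theoretical n(T) = (2/1) × 7.207 = 14.41 mol → 2421 g
% yield = 1580 / 2421 × 100 = 65.26 %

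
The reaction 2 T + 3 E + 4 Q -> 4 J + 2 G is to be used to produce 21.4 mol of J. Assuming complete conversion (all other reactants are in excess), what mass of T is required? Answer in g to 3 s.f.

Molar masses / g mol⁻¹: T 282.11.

n(J) = 21.40 mol
n(T) = (2/4) × 21.40 = 10.70 mol
mass = 10.70 × 282.11 = 3019 g

3020 g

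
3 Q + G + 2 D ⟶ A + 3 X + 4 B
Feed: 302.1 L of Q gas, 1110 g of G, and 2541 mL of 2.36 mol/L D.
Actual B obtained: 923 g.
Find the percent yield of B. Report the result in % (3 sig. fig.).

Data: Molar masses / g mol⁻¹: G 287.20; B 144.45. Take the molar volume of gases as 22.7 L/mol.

53.3 %

n(Q) = 302.1 / 22.7 = 13.31 mol
n(G) = 1110 / 287.20 = 3.865 mol
n(D) = 2.36 × 2541/1000 = 5.997 mol
n/ν → Q: 4.437, G: 3.865, D: 2.999; D is limiting.
theoretical n(B) = (4/2) × 5.997 = 11.99 mol → 1732 g
% yield = 923 / 1732 × 100 = 53.29 %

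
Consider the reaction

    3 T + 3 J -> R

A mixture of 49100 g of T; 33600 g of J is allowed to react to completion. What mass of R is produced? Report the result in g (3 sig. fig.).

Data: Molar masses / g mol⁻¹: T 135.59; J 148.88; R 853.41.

n(T) = 49100 / 135.59 = 362.1 mol
n(J) = 33600 / 148.88 = 225.7 mol
n/ν for T = 362.1/3 = 120.7
n/ν for J = 225.7/3 = 75.23
Smallest n/ν is J → limiting reagent.
n(R) = (1/3) × 225.7 = 75.23 mol
mass = 75.23 × 853.41 = 64200 g

64200 g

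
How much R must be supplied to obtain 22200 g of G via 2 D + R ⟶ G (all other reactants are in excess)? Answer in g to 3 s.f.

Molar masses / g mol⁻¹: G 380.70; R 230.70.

13500 g

n(G) = 22200 / 380.70 = 58.31 mol
n(R) = (1/1) × 58.31 = 58.31 mol
mass = 58.31 × 230.70 = 13450 g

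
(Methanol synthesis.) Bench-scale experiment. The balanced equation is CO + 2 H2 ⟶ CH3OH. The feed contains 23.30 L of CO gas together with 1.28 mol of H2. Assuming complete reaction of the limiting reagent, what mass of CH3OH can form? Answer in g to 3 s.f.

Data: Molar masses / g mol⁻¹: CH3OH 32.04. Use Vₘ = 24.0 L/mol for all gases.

20.5 g

n(CO) = 23.30 / 24.0 = 0.9708 mol
n(H2) = 1.280 mol
n/ν → CO: 0.9708, H2: 0.6400; H2 is limiting.
n(CH3OH) = (1/2) × 1.280 = 0.6400 mol
mass = 0.6400 × 32.04 = 20.51 g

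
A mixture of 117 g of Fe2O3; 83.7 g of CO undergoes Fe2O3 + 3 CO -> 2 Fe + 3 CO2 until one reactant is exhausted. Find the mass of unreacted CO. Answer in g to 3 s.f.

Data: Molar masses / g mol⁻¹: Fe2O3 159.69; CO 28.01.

n(Fe2O3) = 117.0 / 159.69 = 0.7327 mol
n(CO) = 83.70 / 28.01 = 2.988 mol
n/ν → Fe2O3: 0.7327, CO: 0.9960; Fe2O3 is limiting.
CO consumed = (3/1) × 0.7327 = 2.198 mol
CO remaining = 2.988 − 2.198 = 0.7900 mol
mass = 0.7900 × 28.01 = 22.13 g

22.1 g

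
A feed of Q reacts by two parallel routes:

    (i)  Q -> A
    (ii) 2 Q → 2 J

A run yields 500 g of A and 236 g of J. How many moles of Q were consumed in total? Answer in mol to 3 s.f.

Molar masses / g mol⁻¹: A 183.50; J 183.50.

4.01 mol

n(A) = 500 / 183.50 = 2.725 mol
n(J) = 236 / 183.50 = 1.286 mol
n(Q) via (i) = (1/1)×2.725 = 2.725 mol
n(Q) via (ii) = (2/2)×1.286 = 1.286 mol
total n(Q) = 2.725 + 1.286 = 4.011 mol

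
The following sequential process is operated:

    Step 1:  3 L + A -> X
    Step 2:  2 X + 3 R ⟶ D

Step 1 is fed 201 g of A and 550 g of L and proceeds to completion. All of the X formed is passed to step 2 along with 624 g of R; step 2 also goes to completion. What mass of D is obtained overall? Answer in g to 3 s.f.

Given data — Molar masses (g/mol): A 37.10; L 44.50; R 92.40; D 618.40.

Step 1:
n(A) = 201.0 / 37.10 = 5.418 mol
n(L) = 550.0 / 44.50 = 12.36 mol
n/ν → A: 5.418, L: 4.120; L is limiting.
n(X) produced = (1/3) × 12.36 = 4.120 mol
Step 2:
n(X) available = 4.120 mol
n(R) = 624.0 / 92.40 = 6.753 mol
n/ν → X: 2.060, R: 2.251; X is limiting.
n(D) = (1/2) × 4.120 = 2.060 mol
mass = 2.060 × 618.40 = 1274 g

1270 g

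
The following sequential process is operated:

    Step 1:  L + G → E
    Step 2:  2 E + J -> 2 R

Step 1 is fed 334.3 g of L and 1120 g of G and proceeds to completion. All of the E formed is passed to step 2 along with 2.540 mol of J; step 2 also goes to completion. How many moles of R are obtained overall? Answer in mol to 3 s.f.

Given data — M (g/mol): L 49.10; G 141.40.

5.08 mol

Step 1:
n(L) = 334.3 / 49.10 = 6.809 mol
n(G) = 1120 / 141.40 = 7.921 mol
n/ν for L = 6.809/1 = 6.809
n/ν for G = 7.921/1 = 7.921
Smallest n/ν is L → limiting reagent.
n(E) produced = (1/1) × 6.809 = 6.809 mol
Step 2:
n(E) available = 6.809 mol
n(J) = 2.540 mol
n/ν for E = 6.809/2 = 3.405
n/ν for J = 2.540/1 = 2.540
Smallest n/ν is J → limiting reagent.
n(R) = (2/1) × 2.540 = 5.080 mol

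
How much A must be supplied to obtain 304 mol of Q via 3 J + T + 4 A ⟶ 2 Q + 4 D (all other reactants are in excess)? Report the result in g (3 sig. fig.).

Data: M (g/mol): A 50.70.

n(Q) = 304.0 mol
n(A) = (4/2) × 304.0 = 608.0 mol
mass = 608.0 × 50.70 = 30830 g

30800 g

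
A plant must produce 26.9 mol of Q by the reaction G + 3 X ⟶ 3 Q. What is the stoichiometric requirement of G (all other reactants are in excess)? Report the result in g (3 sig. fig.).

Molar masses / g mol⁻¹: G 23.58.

n(Q) = 26.90 mol
n(G) = (1/3) × 26.90 = 8.967 mol
mass = 8.967 × 23.58 = 211.4 g

211 g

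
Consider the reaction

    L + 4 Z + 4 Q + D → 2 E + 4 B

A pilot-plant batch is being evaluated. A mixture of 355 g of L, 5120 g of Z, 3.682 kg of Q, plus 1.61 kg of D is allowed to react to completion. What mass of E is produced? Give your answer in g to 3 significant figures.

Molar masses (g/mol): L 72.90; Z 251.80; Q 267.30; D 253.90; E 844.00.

n(L) = 355.0 / 72.90 = 4.870 mol
n(Z) = 5120 / 251.80 = 20.33 mol
n(Q) = 3.682×1000 / 267.30 = 13.77 mol
n(D) = 1.610×1000 / 253.90 = 6.341 mol
n/ν for L = 4.870/1 = 4.870
n/ν for Z = 20.33/4 = 5.083
n/ν for Q = 13.77/4 = 3.443
n/ν for D = 6.341/1 = 6.341
Smallest n/ν is Q → limiting reagent.
n(E) = (2/4) × 13.77 = 6.885 mol
mass = 6.885 × 844.00 = 5811 g

5810 g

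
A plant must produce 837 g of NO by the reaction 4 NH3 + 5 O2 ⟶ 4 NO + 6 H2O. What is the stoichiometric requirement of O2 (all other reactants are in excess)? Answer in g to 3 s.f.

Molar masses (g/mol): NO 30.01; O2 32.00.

n(NO) = 837 / 30.01 = 27.89 mol
n(O2) = (5/4) × 27.89 = 34.86 mol
mass = 34.86 × 32.00 = 1116 g

1120 g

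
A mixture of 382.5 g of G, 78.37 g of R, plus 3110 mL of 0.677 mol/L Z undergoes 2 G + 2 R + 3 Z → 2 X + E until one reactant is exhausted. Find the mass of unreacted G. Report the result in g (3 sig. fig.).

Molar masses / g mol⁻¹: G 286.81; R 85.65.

n(G) = 382.5 / 286.81 = 1.334 mol
n(R) = 78.37 / 85.65 = 0.9150 mol
n(Z) = 0.677 × 3110/1000 = 2.105 mol
n/ν for G = 1.334/2 = 0.6670
n/ν for R = 0.9150/2 = 0.4575
n/ν for Z = 2.105/3 = 0.7017
Smallest n/ν is R → limiting reagent.
G consumed = (2/2) × 0.9150 = 0.9150 mol
G remaining = 1.334 − 0.9150 = 0.4190 mol
mass = 0.4190 × 286.81 = 120.2 g

120 g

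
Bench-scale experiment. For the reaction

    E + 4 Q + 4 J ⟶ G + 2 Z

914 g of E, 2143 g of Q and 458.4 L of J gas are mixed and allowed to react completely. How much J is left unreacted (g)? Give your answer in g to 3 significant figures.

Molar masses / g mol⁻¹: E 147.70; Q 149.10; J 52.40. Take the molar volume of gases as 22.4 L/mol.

n(E) = 914.0 / 147.70 = 6.188 mol
n(Q) = 2143 / 149.10 = 14.37 mol
n(J) = 458.4 / 22.4 = 20.46 mol
n/ν → E: 6.188, Q: 3.593, J: 5.115; Q is limiting.
J consumed = (4/4) × 14.37 = 14.37 mol
J remaining = 20.46 − 14.37 = 6.090 mol
mass = 6.090 × 52.40 = 319.1 g

319 g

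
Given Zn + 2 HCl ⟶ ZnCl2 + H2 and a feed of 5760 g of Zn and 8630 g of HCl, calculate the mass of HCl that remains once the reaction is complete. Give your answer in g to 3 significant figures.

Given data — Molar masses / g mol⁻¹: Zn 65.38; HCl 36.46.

2210 g

n(Zn) = 5760 / 65.38 = 88.10 mol
n(HCl) = 8630 / 36.46 = 236.7 mol
n/ν for Zn = 88.10/1 = 88.10
n/ν for HCl = 236.7/2 = 118.4
Smallest n/ν is Zn → limiting reagent.
HCl consumed = (2/1) × 88.10 = 176.2 mol
HCl remaining = 236.7 − 176.2 = 60.50 mol
mass = 60.50 × 36.46 = 2206 g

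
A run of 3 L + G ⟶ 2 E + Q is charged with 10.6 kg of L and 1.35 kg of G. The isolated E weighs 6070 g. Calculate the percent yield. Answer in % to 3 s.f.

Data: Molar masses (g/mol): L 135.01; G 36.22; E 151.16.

n(L) = 10.60×1000 / 135.01 = 78.51 mol
n(G) = 1.350×1000 / 36.22 = 37.27 mol
n/ν → L: 26.17, G: 37.27; L is limiting.
theoretical n(E) = (2/3) × 78.51 = 52.34 mol → 7912 g
% yield = 6070 / 7912 × 100 = 76.72 %

76.7 %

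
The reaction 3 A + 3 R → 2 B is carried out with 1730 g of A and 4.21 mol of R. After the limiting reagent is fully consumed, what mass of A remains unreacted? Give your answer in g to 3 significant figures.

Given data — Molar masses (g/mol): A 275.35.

n(A) = 1730 / 275.35 = 6.283 mol
n(R) = 4.210 mol
n/ν → A: 2.094, R: 1.403; R is limiting.
A consumed = (3/3) × 4.210 = 4.210 mol
A remaining = 6.283 − 4.210 = 2.073 mol
mass = 2.073 × 275.35 = 570.8 g

571 g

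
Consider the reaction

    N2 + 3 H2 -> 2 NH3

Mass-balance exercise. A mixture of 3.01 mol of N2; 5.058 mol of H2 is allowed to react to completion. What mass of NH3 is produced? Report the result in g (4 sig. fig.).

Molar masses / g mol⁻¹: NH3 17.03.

n(N2) = 3.010 mol
n(H2) = 5.058 mol
n/ν → N2: 3.010, H2: 1.686; H2 is limiting.
n(NH3) = (2/3) × 5.058 = 3.372 mol
mass = 3.372 × 17.03 = 57.43 g

57.43 g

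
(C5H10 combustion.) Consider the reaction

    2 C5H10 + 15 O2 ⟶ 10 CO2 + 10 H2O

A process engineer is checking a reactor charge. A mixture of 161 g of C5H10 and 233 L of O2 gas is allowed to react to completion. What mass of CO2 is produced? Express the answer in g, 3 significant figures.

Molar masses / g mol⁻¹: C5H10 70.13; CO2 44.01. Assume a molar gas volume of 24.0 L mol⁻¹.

n(C5H10) = 161.0 / 70.13 = 2.296 mol
n(O2) = 233.0 / 24.0 = 9.708 mol
n/ν → C5H10: 1.148, O2: 0.6472; O2 is limiting.
n(CO2) = (10/15) × 9.708 = 6.472 mol
mass = 6.472 × 44.01 = 284.8 g

285 g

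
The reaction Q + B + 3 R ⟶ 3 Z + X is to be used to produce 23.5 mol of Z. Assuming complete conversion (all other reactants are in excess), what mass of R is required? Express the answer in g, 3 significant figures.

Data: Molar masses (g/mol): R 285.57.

n(Z) = 23.50 mol
n(R) = (3/3) × 23.50 = 23.50 mol
mass = 23.50 × 285.57 = 6711 g

6710 g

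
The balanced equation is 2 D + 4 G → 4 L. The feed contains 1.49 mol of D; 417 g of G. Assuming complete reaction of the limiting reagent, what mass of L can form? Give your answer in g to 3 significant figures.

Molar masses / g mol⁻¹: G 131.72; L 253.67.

756 g

n(D) = 1.490 mol
n(G) = 417.0 / 131.72 = 3.166 mol
n/ν for D = 1.490/2 = 0.7450
n/ν for G = 3.166/4 = 0.7915
Smallest n/ν is D → limiting reagent.
n(L) = (4/2) × 1.490 = 2.980 mol
mass = 2.980 × 253.67 = 755.9 g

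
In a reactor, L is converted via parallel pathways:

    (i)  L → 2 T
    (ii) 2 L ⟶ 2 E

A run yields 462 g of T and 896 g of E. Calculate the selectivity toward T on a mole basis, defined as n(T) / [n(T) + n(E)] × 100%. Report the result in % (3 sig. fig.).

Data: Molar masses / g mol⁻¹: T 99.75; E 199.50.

n(T) = 462 / 99.75 = 4.632 mol
n(E) = 896 / 199.50 = 4.491 mol
selectivity = 4.632/(4.632+4.491) × 100 = 50.77 %

50.8 %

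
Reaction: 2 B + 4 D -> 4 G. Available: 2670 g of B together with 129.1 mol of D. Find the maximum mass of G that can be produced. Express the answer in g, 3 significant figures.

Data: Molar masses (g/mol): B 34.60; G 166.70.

21500 g

n(B) = 2670 / 34.60 = 77.17 mol
n(D) = 129.1 mol
n/ν for B = 77.17/2 = 38.59
n/ν for D = 129.1/4 = 32.28
Smallest n/ν is D → limiting reagent.
n(G) = (4/4) × 129.1 = 129.1 mol
mass = 129.1 × 166.70 = 21520 g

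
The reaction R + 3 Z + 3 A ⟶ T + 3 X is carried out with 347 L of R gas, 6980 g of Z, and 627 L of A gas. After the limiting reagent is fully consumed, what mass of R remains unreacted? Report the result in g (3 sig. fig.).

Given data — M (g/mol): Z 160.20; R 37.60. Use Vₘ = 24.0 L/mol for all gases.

216 g

n(R) = 347.0 / 24.0 = 14.46 mol
n(Z) = 6980 / 160.20 = 43.57 mol
n(A) = 627.0 / 24.0 = 26.13 mol
n/ν for R = 14.46/1 = 14.46
n/ν for Z = 43.57/3 = 14.52
n/ν for A = 26.13/3 = 8.710
Smallest n/ν is A → limiting reagent.
R consumed = (1/3) × 26.13 = 8.710 mol
R remaining = 14.46 − 8.710 = 5.750 mol
mass = 5.750 × 37.60 = 216.2 g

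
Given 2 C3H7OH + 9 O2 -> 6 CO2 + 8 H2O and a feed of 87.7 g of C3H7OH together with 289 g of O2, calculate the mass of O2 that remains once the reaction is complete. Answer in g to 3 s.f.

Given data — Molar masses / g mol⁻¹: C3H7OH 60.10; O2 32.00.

78.9 g

n(C3H7OH) = 87.70 / 60.10 = 1.459 mol
n(O2) = 289.0 / 32.00 = 9.031 mol
n/ν for C3H7OH = 1.459/2 = 0.7295
n/ν for O2 = 9.031/9 = 1.003
Smallest n/ν is C3H7OH → limiting reagent.
O2 consumed = (9/2) × 1.459 = 6.566 mol
O2 remaining = 9.031 − 6.566 = 2.465 mol
mass = 2.465 × 32.00 = 78.88 g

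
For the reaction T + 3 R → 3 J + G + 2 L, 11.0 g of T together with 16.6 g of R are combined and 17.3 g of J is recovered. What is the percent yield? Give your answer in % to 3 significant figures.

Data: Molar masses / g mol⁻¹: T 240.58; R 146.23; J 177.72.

n(T) = 11.00 / 240.58 = 0.04572 mol
n(R) = 16.60 / 146.23 = 0.1135 mol
n/ν for T = 0.04572/1 = 0.04572
n/ν for R = 0.1135/3 = 0.03783
Smallest n/ν is R → limiting reagent.
theoretical n(J) = (3/3) × 0.1135 = 0.1135 mol → 20.17 g
% yield = 17.3 / 20.17 × 100 = 85.77 %

85.8 %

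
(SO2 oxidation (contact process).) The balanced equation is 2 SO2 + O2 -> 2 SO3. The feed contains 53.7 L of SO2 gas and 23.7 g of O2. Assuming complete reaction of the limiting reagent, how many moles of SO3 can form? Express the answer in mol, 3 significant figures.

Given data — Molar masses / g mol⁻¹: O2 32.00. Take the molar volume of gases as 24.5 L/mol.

1.48 mol

n(SO2) = 53.70 / 24.5 = 2.192 mol
n(O2) = 23.70 / 32.00 = 0.7406 mol
n/ν → SO2: 1.096, O2: 0.7406; O2 is limiting.
n(SO3) = (2/1) × 0.7406 = 1.481 mol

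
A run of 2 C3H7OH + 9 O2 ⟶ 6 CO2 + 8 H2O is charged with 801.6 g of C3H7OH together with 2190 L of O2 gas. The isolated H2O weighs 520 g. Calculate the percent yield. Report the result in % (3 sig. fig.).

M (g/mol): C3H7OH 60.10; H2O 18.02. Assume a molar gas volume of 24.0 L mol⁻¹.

n(C3H7OH) = 801.6 / 60.10 = 13.34 mol
n(O2) = 2190 / 24.0 = 91.25 mol
n/ν → C3H7OH: 6.670, O2: 10.14; C3H7OH is limiting.
theoretical n(H2O) = (8/2) × 13.34 = 53.36 mol → 961.5 g
% yield = 520 / 961.5 × 100 = 54.08 %

54.1 %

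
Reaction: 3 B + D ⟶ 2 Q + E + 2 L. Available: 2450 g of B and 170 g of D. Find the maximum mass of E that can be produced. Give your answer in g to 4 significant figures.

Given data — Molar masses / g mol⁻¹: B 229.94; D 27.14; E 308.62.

1096 g

n(B) = 2450 / 229.94 = 10.65 mol
n(D) = 170.0 / 27.14 = 6.264 mol
n/ν for B = 10.65/3 = 3.550
n/ν for D = 6.264/1 = 6.264
Smallest n/ν is B → limiting reagent.
n(E) = (1/3) × 10.65 = 3.550 mol
mass = 3.550 × 308.62 = 1096 g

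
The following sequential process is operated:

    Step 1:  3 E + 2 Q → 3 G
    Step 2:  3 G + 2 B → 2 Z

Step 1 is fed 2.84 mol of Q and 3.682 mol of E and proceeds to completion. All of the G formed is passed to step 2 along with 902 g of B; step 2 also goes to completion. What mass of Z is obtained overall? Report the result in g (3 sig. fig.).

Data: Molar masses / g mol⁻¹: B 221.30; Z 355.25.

872 g

Step 1:
n(Q) = 2.840 mol
n(E) = 3.682 mol
n/ν → Q: 1.420, E: 1.227; E is limiting.
n(G) produced = (3/3) × 3.682 = 3.682 mol
Step 2:
n(G) available = 3.682 mol
n(B) = 902.0 / 221.30 = 4.076 mol
n/ν → G: 1.227, B: 2.038; G is limiting.
n(Z) = (2/3) × 3.682 = 2.455 mol
mass = 2.455 × 355.25 = 872.1 g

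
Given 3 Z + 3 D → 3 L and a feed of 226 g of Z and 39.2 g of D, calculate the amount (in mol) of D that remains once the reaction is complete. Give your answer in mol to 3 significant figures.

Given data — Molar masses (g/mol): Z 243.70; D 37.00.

0.132 mol

n(Z) = 226.0 / 243.70 = 0.9274 mol
n(D) = 39.20 / 37.00 = 1.059 mol
n/ν → Z: 0.3091, D: 0.3530; Z is limiting.
D consumed = (3/3) × 0.9274 = 0.9274 mol
D remaining = 1.059 − 0.9274 = 0.1316 mol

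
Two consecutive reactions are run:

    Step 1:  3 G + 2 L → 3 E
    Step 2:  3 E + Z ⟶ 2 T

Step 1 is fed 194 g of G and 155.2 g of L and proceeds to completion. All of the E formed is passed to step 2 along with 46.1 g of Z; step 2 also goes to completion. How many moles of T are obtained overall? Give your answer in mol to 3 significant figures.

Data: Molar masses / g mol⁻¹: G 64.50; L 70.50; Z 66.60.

1.38 mol

Step 1:
n(G) = 194.0 / 64.50 = 3.008 mol
n(L) = 155.2 / 70.50 = 2.201 mol
n/ν for G = 3.008/3 = 1.003
n/ν for L = 2.201/2 = 1.101
Smallest n/ν is G → limiting reagent.
n(E) produced = (3/3) × 3.008 = 3.008 mol
Step 2:
n(E) available = 3.008 mol
n(Z) = 46.10 / 66.60 = 0.6922 mol
n/ν for E = 3.008/3 = 1.003
n/ν for Z = 0.6922/1 = 0.6922
Smallest n/ν is Z → limiting reagent.
n(T) = (2/1) × 0.6922 = 1.384 mol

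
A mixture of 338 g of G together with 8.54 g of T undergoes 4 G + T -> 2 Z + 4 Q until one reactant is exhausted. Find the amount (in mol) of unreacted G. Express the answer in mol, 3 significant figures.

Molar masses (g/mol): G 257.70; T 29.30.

0.146 mol

n(G) = 338.0 / 257.70 = 1.312 mol
n(T) = 8.540 / 29.30 = 0.2915 mol
n/ν for G = 1.312/4 = 0.3280
n/ν for T = 0.2915/1 = 0.2915
Smallest n/ν is T → limiting reagent.
G consumed = (4/1) × 0.2915 = 1.166 mol
G remaining = 1.312 − 1.166 = 0.1460 mol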